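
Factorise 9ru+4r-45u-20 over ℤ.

Group as (9ru+4r) + (-45u-20) = r(9u+4) - 5(9u+4).
Both groups share the factor (9u+4).

(9u+4)(r-5)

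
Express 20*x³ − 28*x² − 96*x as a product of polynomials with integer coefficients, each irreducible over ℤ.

Pull out the common factor 4*x, then factor the remaining trinomial.

4*x*(5*x + 8)*(x − 3)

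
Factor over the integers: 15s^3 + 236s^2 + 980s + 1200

Testing divisors of the constant over divisors of the leading coefficient, s = -10/3 is a root, giving the factor (3s + 10) and quotient 5s^2 + 62s + 120.
The remaining quadratic factors as (s + 10)(5s + 12).

(3s + 10)(5s + 12)(s + 10)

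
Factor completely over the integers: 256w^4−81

(4w+3)(4w−3)(16w^2+9)

(4w)⁴ − (3)⁴ = ((4w)² − (3)²)((4w)² + (3)²); the first factor splits again, the second (16w^2+9) is irreducible.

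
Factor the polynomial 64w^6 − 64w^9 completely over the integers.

−64w^6(w − 1)(w^2 + w + 1)

Factor out 64w^6 first: what remains is −w^3 + 1.
Recognize a difference of cubes with the parts 1 and w.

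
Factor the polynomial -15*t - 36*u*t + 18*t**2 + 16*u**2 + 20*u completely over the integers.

(4*u - 3*t)*(4*u - 6*t + 5)

Group: 4*u*(4*u - 3*t) + (-6*t + 5)*(4*u - 3*t); both groups contain (4*u - 3*t).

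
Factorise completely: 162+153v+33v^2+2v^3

(2v+3)(v+6)(v+9)

By the rational root theorem, v = −6 is a root, giving the factor (v+6) and quotient 2v^2+21v+27.
The remaining quadratic factors as (2v+3)(v+9).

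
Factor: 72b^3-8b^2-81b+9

(9b-1)(8b^2-9)

Group as (72b^3-81b) + (-8b^2+9) = 9b(8b^2-9) - (8b^2-9).
Both groups share the factor (8b^2-9).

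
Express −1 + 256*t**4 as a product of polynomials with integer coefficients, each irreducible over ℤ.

(4*t + 1)*(4*t − 1)*(16*t**2 + 1)

Write as (16*t**2)² − (1)², then factor 16*t**2 − 1 once more.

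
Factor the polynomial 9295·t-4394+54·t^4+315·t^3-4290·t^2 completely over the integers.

(3·t-13)·(3·t-2)·(6·t-13)·(t+13)

Trying the rational-root candidates, t = 13/6 is a root, so (6·t-13) is a factor; dividing leaves 9·t^3+72·t^2-559·t+338.
Continuing, t = -13 is a root, giving the factor (t+13) and quotient 9·t^2-45·t+26.
The remaining quadratic factors as (3·t-2)(3·t-13).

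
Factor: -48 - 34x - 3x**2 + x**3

By the rational root theorem, x = -3 is a root, so (x + 3) divides it; the quotient is x**2 - 6x - 16.
The remaining quadratic factors as (x - 8)(x + 2).

(x + 2)(x + 3)(x - 8)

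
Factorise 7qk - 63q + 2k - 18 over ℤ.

(7q + 2)(k - 9)

Group as (7qk - 63q) + (2k - 18) = 7q(k - 9) + 2(k - 9).
Both groups share the factor (k - 9).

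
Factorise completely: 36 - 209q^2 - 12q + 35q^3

(5q - 2)(7q + 3)(q - 6)

By the rational root theorem, q = -3/7 is a root, giving the factor (7q + 3) and quotient 5q^2 - 32q + 12.
The remaining quadratic factors as (q - 6)(5q - 2).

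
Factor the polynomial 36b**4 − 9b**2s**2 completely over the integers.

9b**2(2b + s)(2b − s)

Every term has a factor of 9b**2. Then 4b**2 − s**2 = (2b)² − (s)².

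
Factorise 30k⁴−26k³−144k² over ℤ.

2k²(3k−8)(5k+9)

Pull out the common factor 2k², then factor the remaining trinomial.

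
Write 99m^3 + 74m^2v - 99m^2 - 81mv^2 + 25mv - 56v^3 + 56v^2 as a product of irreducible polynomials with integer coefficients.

(11m + 7v)(9m - 8v)(m + v - 1)

Group: 9m(11m^2 + 18mv - 11m + 7v^2 - 7v) - 8v(11m^2 + 18mv - 11m + 7v^2 - 7v); both groups contain (11m^2 + 18mv - 11m + 7v^2 - 7v), so (9m - 8v) is a factor with cofactor 11m^2 + 18mv - 11m + 7v^2 - 7v.
The cofactor groups again: 11m^2 + 18mv - 11m + 7v^2 - 7v = 11m(m + v - 1) + 7v(m + v - 1); both groups contain (m + v - 1), giving (11m + 7v)(m + v - 1).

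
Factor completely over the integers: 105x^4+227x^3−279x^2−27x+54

(3x−2)(5x−3)(7x+3)(x+3)

Among the possible rational roots, x = −3/7 is a root, so (7x+3) is a factor; dividing leaves 15x^3+26x^2−51x+18.
Next, x = −3 is a root, so (x+3) divides it; the quotient is 15x^2−19x+6.
The remaining quadratic factors as (3x−2)(5x−3).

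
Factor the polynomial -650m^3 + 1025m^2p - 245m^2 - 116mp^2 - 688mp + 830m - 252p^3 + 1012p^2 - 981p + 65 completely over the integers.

Group: 5m(-130m^2 + 257mp - 179m - 126p^2 + 191p - 13) + (2p - 5)(-130m^2 + 257mp - 179m - 126p^2 + 191p - 13); both groups contain (-130m^2 + 257mp - 179m - 126p^2 + 191p - 13), so (5m + 2p - 5) is a factor with cofactor -130m^2 + 257mp - 179m - 126p^2 + 191p - 13.
The cofactor groups again: -130m^2 + 257mp - 179m - 126p^2 + 191p - 13 = -13m(10m - 9p + 13) + (14p - 1)(10m - 9p + 13); both groups contain (10m - 9p + 13), giving -(13m - 14p + 1)(10m - 9p + 13).

-(10m - 9p + 13)(13m - 14p + 1)(5m + 2p - 5)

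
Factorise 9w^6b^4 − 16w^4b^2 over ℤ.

Factor out w^4b^2 first: what remains is 9w^2b^2 − 16.
Recognize a difference of squares with the parts 3wb and 4.

b^2w^4(3wb + 4)(3wb − 4)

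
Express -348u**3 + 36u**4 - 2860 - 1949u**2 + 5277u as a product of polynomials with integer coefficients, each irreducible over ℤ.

(2u + 11)(3u - 4)(6u - 5)(u - 13)

Among the possible rational roots, u = 13 is a root, so (u - 13) divides it; the quotient is 36u**3 + 120u**2 - 389u + 220.
Then u = -11/2 is a root, so (2u + 11) is a factor; dividing leaves 18u**2 - 39u + 20.
The remaining quadratic factors as (6u - 5)(3u - 4).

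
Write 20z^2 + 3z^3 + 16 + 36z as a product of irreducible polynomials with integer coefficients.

(3z + 2)(z + 2)(z + 4)

Among the possible rational roots, z = -2/3 is a root, so (3z + 2) divides it; the quotient is z^2 + 6z + 8.
The remaining quadratic factors as (z + 4)(z + 2).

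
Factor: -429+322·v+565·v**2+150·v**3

(5·v+11)·(5·v-3)·(6·v+13)

By the rational root theorem, v = -13/6 is a root, so (6·v+13) is a factor; dividing leaves 25·v**2+40·v-33.
The remaining quadratic factors as (5·v-3)(5·v+11).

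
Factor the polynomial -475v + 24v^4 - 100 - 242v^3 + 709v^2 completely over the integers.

(4v - 5)(6v + 1)(v - 4)(v - 5)

Trying the rational-root candidates, v = 5 is a root, so (v - 5) is a factor; dividing leaves 24v^3 - 122v^2 + 99v + 20.
Continuing, v = 5/4 is a root, so (4v - 5) divides it; the quotient is 6v^2 - 23v - 4.
The remaining quadratic factors as (6v + 1)(v - 4).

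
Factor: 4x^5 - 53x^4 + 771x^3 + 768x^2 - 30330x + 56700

(4x - 9)(x + 6)(x - 5)(x^2 - 12x + 210)

Testing divisors of the constant over divisors of the leading coefficient, x = 5 is a root, giving the factor (x - 5) and quotient 4x^4 - 33x^3 + 606x^2 + 3798x - 11340.
Next, x = -6 is a root, so (x + 6) is a factor; dividing leaves 4x^3 - 57x^2 + 948x - 1890.
Continuing, x = 9/4 is a root, so (4x - 9) is a factor; dividing leaves x^2 - 12x + 210.
The quadratic x^2 - 12x + 210 has discriminant -696 < 0 and is irreducible over ℤ.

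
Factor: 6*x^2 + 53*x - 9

(6*x - 1)*(x + 9)

Need a pair with product 6·(-9) = -54 and sum 53: that's 54 and -1.
Split the middle term: 6*x^2 + 54*x - x - 9 = 6*x*(x + 9) - (x + 9).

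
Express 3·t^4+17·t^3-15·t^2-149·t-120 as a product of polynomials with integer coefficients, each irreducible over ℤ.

Trying the rational-root candidates, t = -1 is a root, so (t+1) divides it; the quotient is 3·t^3+14·t^2-29·t-120.
Next, t = -5 is a root, so (t+5) divides it; the quotient is 3·t^2-t-24.
The remaining quadratic factors as (3·t+8)(t-3).

(3·t+8)·(t+1)·(t+5)·(t-3)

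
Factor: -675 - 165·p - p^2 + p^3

By the rational root theorem, p = -9 is a root, giving the factor (p + 9) and quotient p^2 - 10·p - 75.
The remaining quadratic factors as (p - 15)(p + 5).

(p + 5)·(p + 9)·(p - 15)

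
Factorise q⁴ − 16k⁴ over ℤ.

Difference of squares twice: with A = q and B = 2k, A⁴ − B⁴ = (A² − B²)(A² + B²), and A² − B² factors again.

(q − 2k)(q + 2k)(q² + 4k²)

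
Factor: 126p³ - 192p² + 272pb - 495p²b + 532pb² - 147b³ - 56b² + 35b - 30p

Group: 3p(42p² - 67pb + 6p + 21b² - 7b) + (-7b - 5)(42p² - 67pb + 6p + 21b² - 7b); both groups contain (42p² - 67pb + 6p + 21b² - 7b), so (3p - 7b - 5) is a factor with cofactor 42p² - 67pb + 6p + 21b² - 7b.
The cofactor groups again: 42p² - 67pb + 6p + 21b² - 7b = 6p(7p - 3b + 1) - 7b(7p - 3b + 1); both groups contain (7p - 3b + 1), giving (6p - 7b)(7p - 3b + 1).

(7p - 3b + 1)(3p - 7b - 5)(6p - 7b)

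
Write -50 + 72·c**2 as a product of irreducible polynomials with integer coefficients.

2·(6·c + 5)·(6·c - 5)

Pull out the common factor 2; 36·c**2 - 25 is a difference of squares.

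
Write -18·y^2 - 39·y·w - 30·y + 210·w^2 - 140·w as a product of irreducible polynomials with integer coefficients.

Group: -6·y·(3·y + 14·w) + (15·w - 10)·(3·y + 14·w); both groups contain (3·y + 14·w).

-(6·y - 15·w + 10)·(3·y + 14·w)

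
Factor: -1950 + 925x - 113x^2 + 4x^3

(4x - 13)(x - 10)(x - 15)

Testing divisors of the constant over divisors of the leading coefficient, x = 13/4 is a root, so (4x - 13) is a factor; dividing leaves x^2 - 25x + 150.
The remaining quadratic factors as (x - 10)(x - 15).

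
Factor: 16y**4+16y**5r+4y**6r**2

Pull out the common factor 4y**4, leaving y**2r**2+4yr+4.
Recognize a perfect-square trinomial with the parts 2 and yr.

4y**4(yr+2)**2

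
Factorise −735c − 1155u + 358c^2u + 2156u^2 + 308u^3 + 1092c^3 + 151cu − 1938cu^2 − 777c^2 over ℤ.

(12c − 2u − 15)(13c − 14u + 7)(7c + 11u)

Group: 13c(84c^2 + 118cu − 105c − 22u^2 − 165u) + (−14u + 7)(84c^2 + 118cu − 105c − 22u^2 − 165u); both groups contain (84c^2 + 118cu − 105c − 22u^2 − 165u), so (13c − 14u + 7) is a factor with cofactor 84c^2 + 118cu − 105c − 22u^2 − 165u.
The cofactor groups again: 84c^2 + 118cu − 105c − 22u^2 − 165u = 7c(12c − 2u − 15) + 11u(12c − 2u − 15); both groups contain (12c − 2u − 15), giving (7c + 11u)(12c − 2u − 15).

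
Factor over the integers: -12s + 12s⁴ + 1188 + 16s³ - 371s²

Among the possible rational roots, s = -6 is a root, so (s + 6) is a factor; dividing leaves 12s³ - 56s² - 35s + 198.
Continuing, s = -11/6 is a root, giving the factor (6s + 11) and quotient 2s² - 13s + 18.
The remaining quadratic factors as (2s - 9)(s - 2).

(2s - 9)(6s + 11)(s + 6)(s - 2)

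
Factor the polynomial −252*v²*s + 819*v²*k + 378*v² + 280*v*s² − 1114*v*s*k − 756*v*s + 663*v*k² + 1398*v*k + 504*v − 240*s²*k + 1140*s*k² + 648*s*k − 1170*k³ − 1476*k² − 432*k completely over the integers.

Group: 7*v*(−36*v*s + 117*v*k + 54*v + 40*s² − 190*s*k − 108*s + 195*k² + 246*k + 72) − 6*k*(−36*v*s + 117*v*k + 54*v + 40*s² − 190*s*k − 108*s + 195*k² + 246*k + 72); both groups contain (−36*v*s + 117*v*k + 54*v + 40*s² − 190*s*k − 108*s + 195*k² + 246*k + 72), so (7*v − 6*k) is a factor with cofactor −36*v*s + 117*v*k + 54*v + 40*s² − 190*s*k − 108*s + 195*k² + 246*k + 72.
The cofactor groups again: −36*v*s + 117*v*k + 54*v + 40*s² − 190*s*k − 108*s + 195*k² + 246*k + 72 = −4*s*(9*v − 10*s + 15*k + 12) + (13*k + 6)*(9*v − 10*s + 15*k + 12); both groups contain (9*v − 10*s + 15*k + 12), giving −(4*s − 13*k − 6)*(9*v − 10*s + 15*k + 12).

−(4*s − 13*k − 6)*(7*v − 6*k)*(9*v − 10*s + 15*k + 12)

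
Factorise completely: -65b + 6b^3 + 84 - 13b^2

(6b - 7)(b + 3)(b - 4)

Testing divisors of the constant over divisors of the leading coefficient, b = 4 is a root, so (b - 4) is a factor; dividing leaves 6b^2 + 11b - 21.
The remaining quadratic factors as (6b - 7)(b + 3).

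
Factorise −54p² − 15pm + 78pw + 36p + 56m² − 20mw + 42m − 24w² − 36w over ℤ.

Group: −6p(9p − 8m − 4w − 6) + (−7m + 6w)(9p − 8m − 4w − 6); both groups contain (9p − 8m − 4w − 6).

−(9p − 8m − 4w − 6)(6p + 7m − 6w)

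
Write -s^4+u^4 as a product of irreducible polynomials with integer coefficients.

Write as (u^2)² − (s^2)², then factor u^2-s^2 once more.

(u-s)(u+s)(u^2+s^2)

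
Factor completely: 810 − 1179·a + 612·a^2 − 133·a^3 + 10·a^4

Testing divisors of the constant over divisors of the leading coefficient, a = 9/5 is a root, giving the factor (5·a − 9) and quotient 2·a^3 − 23·a^2 + 81·a − 90.
Continuing, a = 6 is a root, giving the factor (a − 6) and quotient 2·a^2 − 11·a + 15.
The remaining quadratic factors as (2·a − 5)(a − 3).

(2·a − 5)·(5·a − 9)·(a − 3)·(a − 6)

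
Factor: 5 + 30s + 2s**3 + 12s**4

(6s + 1)(2s**3 + 5)

Group as (12s**4 + 30s) + (2s**3 + 5) = 6s(2s**3 + 5) + (2s**3 + 5).
Both groups share the factor (2s**3 + 5).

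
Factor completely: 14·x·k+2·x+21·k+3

Group as (14·x·k+2·x) + (21·k+3) = 2·x·(7·k+1) + 3·(7·k+1).
Both groups share the factor (7·k+1).

(2·x+3)·(7·k+1)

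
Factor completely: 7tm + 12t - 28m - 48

Group as (7tm + 12t) + (-28m - 48) = t(7m + 12) - 4(7m + 12).
Both groups share the factor (7m + 12).

(7m + 12)(t - 4)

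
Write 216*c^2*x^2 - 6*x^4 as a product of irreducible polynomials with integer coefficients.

Pull out the common factor 6*x^2; 36*c^2 - x^2 is a difference of squares.

6*x^2*(6*c + x)*(6*c - x)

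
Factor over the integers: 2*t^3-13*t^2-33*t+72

By the rational root theorem, t = 8 is a root, so (t-8) is a factor; dividing leaves 2*t^2+3*t-9.
The remaining quadratic factors as (t+3)(2*t-3).

(2*t-3)*(t+3)*(t-8)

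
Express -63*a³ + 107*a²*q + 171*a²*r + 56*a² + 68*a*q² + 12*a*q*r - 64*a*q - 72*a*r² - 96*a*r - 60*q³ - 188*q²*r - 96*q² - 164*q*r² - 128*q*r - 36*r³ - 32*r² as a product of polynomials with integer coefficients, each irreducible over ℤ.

-(7*a + 6*q + 2*r)*(9*a - 5*q - 9*r - 8)*(a - 2*q - 2*r)

Group: 7*a*(-9*a² + 23*a*q + 27*a*r + 8*a - 10*q² - 28*q*r - 16*q - 18*r² - 16*r) + (6*q + 2*r)*(-9*a² + 23*a*q + 27*a*r + 8*a - 10*q² - 28*q*r - 16*q - 18*r² - 16*r); both groups contain (-9*a² + 23*a*q + 27*a*r + 8*a - 10*q² - 28*q*r - 16*q - 18*r² - 16*r), so (7*a + 6*q + 2*r) is a factor with cofactor -9*a² + 23*a*q + 27*a*r + 8*a - 10*q² - 28*q*r - 16*q - 18*r² - 16*r.
The cofactor groups again: -9*a² + 23*a*q + 27*a*r + 8*a - 10*q² - 28*q*r - 16*q - 18*r² - 16*r = -9*a*(a - 2*q - 2*r) + (5*q + 9*r + 8)*(a - 2*q - 2*r); both groups contain (a - 2*q - 2*r), giving -(9*a - 5*q - 9*r - 8)*(a - 2*q - 2*r).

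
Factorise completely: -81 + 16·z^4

(2·z + 3)·(2·z - 3)·(4·z^2 + 9)

Write as (4·z^2)² − (9)², then factor 4·z^2 - 9 once more.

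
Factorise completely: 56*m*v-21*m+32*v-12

(7*m+4)*(8*v-3)

Group as (56*m*v-21*m) + (32*v-12) = 7*m*(8*v-3) + 4*(8*v-3).
Both groups share the factor (8*v-3).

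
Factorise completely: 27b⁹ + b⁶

Factor out b⁶ first: what remains is 27b³ + 1.
Recognize a sum of cubes with the parts 1 and 3b.

b⁶(3b + 1)(9b² - 3b + 1)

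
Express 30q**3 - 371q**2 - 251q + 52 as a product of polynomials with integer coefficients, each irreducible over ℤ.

Trying the rational-root candidates, q = 1/6 is a root, so (6q - 1) divides it; the quotient is 5q**2 - 61q - 52.
The remaining quadratic factors as (5q + 4)(q - 13).

(5q + 4)(6q - 1)(q - 13)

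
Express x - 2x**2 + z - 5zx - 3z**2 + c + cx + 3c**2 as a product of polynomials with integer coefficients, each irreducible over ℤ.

Group: 3c(c + z + x) + (-3z - 2x + 1)(c + z + x); both groups contain (c + z + x).

(3c - 3z - 2x + 1)(c + z + x)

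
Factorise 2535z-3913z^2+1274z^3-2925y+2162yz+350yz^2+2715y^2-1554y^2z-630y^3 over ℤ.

Group: 6y(-105y^2-14yz+225y+91z^2-195z) + (14z-13)(-105y^2-14yz+225y+91z^2-195z); both groups contain (-105y^2-14yz+225y+91z^2-195z), so (6y+14z-13) is a factor with cofactor -105y^2-14yz+225y+91z^2-195z.
The cofactor groups again: -105y^2-14yz+225y+91z^2-195z = -15y(7y+7z-15) + 13z(7y+7z-15); both groups contain (7y+7z-15), giving -(15y-13z)(7y+7z-15).

-(15y-13z)(6y+14z-13)(7y+7z-15)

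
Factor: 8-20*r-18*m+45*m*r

Group as (45*m*r-18*m) + (-20*r+8) = 9*m*(5*r-2) - 4*(5*r-2).
Both groups share the factor (5*r-2).

(5*r-2)*(9*m-4)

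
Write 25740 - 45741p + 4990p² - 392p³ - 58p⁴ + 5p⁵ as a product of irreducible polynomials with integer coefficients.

By the rational root theorem, p = 3/5 is a root, so (5p - 3) divides it; the quotient is p⁴ - 11p³ - 85p² + 947p - 8580.
Continuing, p = 15 is a root, giving the factor (p - 15) and quotient p³ + 4p² - 25p + 572.
Next, p = -11 is a root, so (p + 11) is a factor; dividing leaves p² - 7p + 52.
The quadratic p² - 7p + 52 has discriminant -159 < 0 and is irreducible over ℤ.

(5p - 3)(p + 11)(p - 15)(p² - 7p + 52)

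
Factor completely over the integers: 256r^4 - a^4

(4r)⁴ − (a)⁴ = ((4r)² − (a)²)((4r)² + (a)²); the first factor splits again, the second (16r^2 + a^2) is irreducible.

(4r - a)(4r + a)(16r^2 + a^2)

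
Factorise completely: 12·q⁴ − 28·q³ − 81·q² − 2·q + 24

(2·q + 3)·(2·q − 1)·(3·q + 2)·(q − 4)

By the rational root theorem, q = 4 is a root, so (q − 4) divides it; the quotient is 12·q³ + 20·q² − q − 6.
Next, q = −2/3 is a root, so (3·q + 2) divides it; the quotient is 4·q² + 4·q − 3.
The remaining quadratic factors as (2·q + 3)(2·q − 1).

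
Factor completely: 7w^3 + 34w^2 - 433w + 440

By the rational root theorem, w = 8/7 is a root, so (7w - 8) is a factor; dividing leaves w^2 + 6w - 55.
The remaining quadratic factors as (w - 5)(w + 11).

(7w - 8)(w + 11)(w - 5)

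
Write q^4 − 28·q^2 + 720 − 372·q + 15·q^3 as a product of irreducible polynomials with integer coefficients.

By the rational root theorem, q = −15 is a root, so (q + 15) is a factor; dividing leaves q^3 − 28·q + 48.
Then q = 2 is a root, so (q − 2) divides it; the quotient is q^2 + 2·q − 24.
The remaining quadratic factors as (q − 4)(q + 6).

(q + 15)·(q + 6)·(q − 2)·(q − 4)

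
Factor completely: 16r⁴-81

Difference of squares twice: with A = 2r and B = 3, A⁴ − B⁴ = (A² − B²)(A² + B²), and A² − B² factors again.

(2r+3)(2r-3)(4r²+9)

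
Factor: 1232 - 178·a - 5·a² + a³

(a + 14)·(a - 11)·(a - 8)

By the rational root theorem, a = 8 is a root, so (a - 8) divides it; the quotient is a² + 3·a - 154.
The remaining quadratic factors as (a + 14)(a - 11).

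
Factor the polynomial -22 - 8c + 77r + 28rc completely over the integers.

Group as (28rc + 77r) + (-8c - 22) = 7r(4c + 11) - 2(4c + 11).
Both groups share the factor (4c + 11).

(4c + 11)(7r - 2)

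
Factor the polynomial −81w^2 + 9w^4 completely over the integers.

Every term has a factor of 9w^2. Then w^2 − 9 = (w)² − (3)².

9w^2(w + 3)(w − 3)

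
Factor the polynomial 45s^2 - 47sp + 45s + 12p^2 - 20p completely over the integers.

Group: 5s(9s - 4p) + (-3p + 5)(9s - 4p); both groups contain (9s - 4p).

(5s - 3p + 5)(9s - 4p)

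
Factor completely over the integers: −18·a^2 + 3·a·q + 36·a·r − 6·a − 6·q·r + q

Group: −6·a·(3·a − 6·r + 1) + q·(3·a − 6·r + 1); both groups contain (3·a − 6·r + 1).

−(3·a − 6·r + 1)·(6·a − q)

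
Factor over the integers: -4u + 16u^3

4u(2u + 1)(2u - 1)

Factor out 4u, leaving 4u^2 - 1, which is a difference of two squares.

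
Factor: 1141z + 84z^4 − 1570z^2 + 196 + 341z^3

(3z − 4)(4z − 7)(7z + 1)(z + 7)

Trying the rational-root candidates, z = −1/7 is a root, giving the factor (7z + 1) and quotient 12z^3 + 47z^2 − 231z + 196.
Continuing, z = 4/3 is a root, so (3z − 4) is a factor; dividing leaves 4z^2 + 21z − 49.
The remaining quadratic factors as (z + 7)(4z − 7).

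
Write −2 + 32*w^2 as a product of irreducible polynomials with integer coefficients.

Every term has a factor of 2. Then 16*w^2 − 1 = (4*w)² − (1)².

2*(4*w + 1)*(4*w − 1)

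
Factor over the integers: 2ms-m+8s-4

Group as (2ms-m) + (8s-4) = m(2s-1) + 4(2s-1).
Both groups share the factor (2s-1).

(2s-1)(m+4)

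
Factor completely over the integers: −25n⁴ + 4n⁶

n⁴(2n + 5)(2n − 5)

Every term has a factor of n⁴; factoring it out leaves 4n² − 25.
Recognize a difference of squares with the parts 2n and 5.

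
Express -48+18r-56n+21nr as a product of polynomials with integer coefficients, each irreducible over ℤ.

Group as (21nr-56n) + (18r-48) = 7n(3r-8) + 6(3r-8).
Both groups share the factor (3r-8).

(3r-8)(7n+6)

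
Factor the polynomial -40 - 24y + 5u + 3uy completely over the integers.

(3y + 5)(u - 8)

Group as (3uy + 5u) + (-24y - 40) = u(3y + 5) - 8(3y + 5).
Both groups share the factor (3y + 5).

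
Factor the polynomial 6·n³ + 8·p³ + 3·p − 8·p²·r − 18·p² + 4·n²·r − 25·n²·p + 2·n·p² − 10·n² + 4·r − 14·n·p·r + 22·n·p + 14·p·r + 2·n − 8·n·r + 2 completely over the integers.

Group: 3·n·(2·n² − 7·n·p − 4·n − 4·p² + 7·p + 2) + (−2·p + 2·r + 1)·(2·n² − 7·n·p − 4·n − 4·p² + 7·p + 2); both groups contain (2·n² − 7·n·p − 4·n − 4·p² + 7·p + 2), so (3·n − 2·p + 2·r + 1) is a factor with cofactor 2·n² − 7·n·p − 4·n − 4·p² + 7·p + 2.
The cofactor groups again: 2·n² − 7·n·p − 4·n − 4·p² + 7·p + 2 = n·(2·n + p − 2) + (−4·p − 1)·(2·n + p − 2); both groups contain (2·n + p − 2), giving (n − 4·p − 1)·(2·n + p − 2).

(2·n + p − 2)·(3·n − 2·p + 2·r + 1)·(n − 4·p − 1)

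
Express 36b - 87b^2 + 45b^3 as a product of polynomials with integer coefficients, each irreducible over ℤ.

3b(3b - 4)(5b - 3)

Pull out the common factor 3b, then factor the remaining trinomial.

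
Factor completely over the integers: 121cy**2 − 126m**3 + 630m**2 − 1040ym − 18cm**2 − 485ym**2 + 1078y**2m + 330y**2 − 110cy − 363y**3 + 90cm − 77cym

Group: c(121y**2 − 77ym − 110y − 18m**2 + 90m) + (−3y + 7m)(121y**2 − 77ym − 110y − 18m**2 + 90m); both groups contain (121y**2 − 77ym − 110y − 18m**2 + 90m), so (c − 3y + 7m) is a factor with cofactor 121y**2 − 77ym − 110y − 18m**2 + 90m.
The cofactor groups again: 121y**2 − 77ym − 110y − 18m**2 + 90m = 11y(11y − 9m) + (2m − 10)(11y − 9m); both groups contain (11y − 9m), giving (11y + 2m − 10)(11y − 9m).

(11y − 9m)(11y + 2m − 10)(c − 3y + 7m)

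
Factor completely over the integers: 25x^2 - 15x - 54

(5x + 6)(5x - 9)

Need a pair with product 25·(-54) = -1350 and sum -15: that's 30 and -45.
Split the middle term: 25x^2 + 30x - 45x - 54 = 5x(5x + 6) - 9(5x + 6).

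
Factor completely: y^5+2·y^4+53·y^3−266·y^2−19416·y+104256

(y+12)·(y−6)·(y−8)·(y^2+4·y+181)

By the rational root theorem, y = −12 is a root, so (y+12) divides it; the quotient is y^4−10·y^3+173·y^2−2342·y+8688.
Then y = 8 is a root, giving the factor (y−8) and quotient y^3−2·y^2+157·y−1086.
Continuing, y = 6 is a root, so (y−6) is a factor; dividing leaves y^2+4·y+181.
The quadratic y^2+4·y+181 has discriminant −708 < 0 and is irreducible over ℤ.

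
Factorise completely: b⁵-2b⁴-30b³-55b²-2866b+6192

(b+8)(b-2)(b-9)(b²+b+43)

Among the possible rational roots, b = -8 is a root, giving the factor (b+8) and quotient b⁴-10b³+50b²-455b+774.
Continuing, b = 2 is a root, giving the factor (b-2) and quotient b³-8b²+34b-387.
Next, b = 9 is a root, giving the factor (b-9) and quotient b²+b+43.
The quadratic b²+b+43 has discriminant -171 < 0 and is irreducible over ℤ.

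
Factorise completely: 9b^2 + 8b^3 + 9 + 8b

(8b + 9)(b^2 + 1)

Group as (8b^3 + 8b) + (9b^2 + 9) = 8b(b^2 + 1) + 9(b^2 + 1).
Both groups share the factor (b^2 + 1).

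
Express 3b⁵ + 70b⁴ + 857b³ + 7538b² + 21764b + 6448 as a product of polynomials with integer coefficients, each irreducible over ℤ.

Trying the rational-root candidates, b = -13 is a root, so (b + 13) is a factor; dividing leaves 3b⁴ + 31b³ + 454b² + 1636b + 496.
Next, b = -1/3 is a root, so (3b + 1) is a factor; dividing leaves b³ + 10b² + 148b + 496.
Then b = -4 is a root, giving the factor (b + 4) and quotient b² + 6b + 124.
The quadratic b² + 6b + 124 has discriminant -460 < 0 and is irreducible over ℤ.

(3b + 1)(b + 13)(b + 4)(b² + 6b + 124)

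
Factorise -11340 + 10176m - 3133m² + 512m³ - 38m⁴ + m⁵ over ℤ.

Among the possible rational roots, m = 15 is a root, giving the factor (m - 15) and quotient m⁴ - 23m³ + 167m² - 628m + 756.
Continuing, m = 14 is a root, giving the factor (m - 14) and quotient m³ - 9m² + 41m - 54.
Then m = 2 is a root, giving the factor (m - 2) and quotient m² - 7m + 27.
The quadratic m² - 7m + 27 has discriminant -59 < 0 and is irreducible over ℤ.

(m - 14)(m - 15)(m - 2)(m² - 7m + 27)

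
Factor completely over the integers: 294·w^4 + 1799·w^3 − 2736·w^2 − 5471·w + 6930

(6·w + 11)·(7·w − 10)·(7·w − 9)·(w + 7)

Among the possible rational roots, w = 9/7 is a root, giving the factor (7·w − 9) and quotient 42·w^3 + 311·w^2 + 9·w − 770.
Next, w = −11/6 is a root, so (6·w + 11) divides it; the quotient is 7·w^2 + 39·w − 70.
The remaining quadratic factors as (w + 7)(7·w − 10).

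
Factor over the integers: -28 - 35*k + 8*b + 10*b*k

Group as (10*b*k + 8*b) + (-35*k - 28) = 2*b*(5*k + 4) - 7*(5*k + 4).
Both groups share the factor (5*k + 4).

(2*b - 7)*(5*k + 4)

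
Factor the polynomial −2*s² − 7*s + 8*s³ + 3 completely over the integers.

(2*s − 1)*(4*s − 3)*(s + 1)

Testing divisors of the constant over divisors of the leading coefficient, s = 1/2 is a root, so (2*s − 1) is a factor; dividing leaves 4*s² + s − 3.
The remaining quadratic factors as (s + 1)(4*s − 3).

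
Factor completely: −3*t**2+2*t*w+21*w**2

−(3*t+7*w)*(t−3*w)

Group: −3*t*(t−3*w) − 7*w*(t−3*w); both groups contain (t−3*w).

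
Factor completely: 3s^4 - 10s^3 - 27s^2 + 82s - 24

(3s - 1)(s + 3)(s - 2)(s - 4)

By the rational root theorem, s = 4 is a root, giving the factor (s - 4) and quotient 3s^3 + 2s^2 - 19s + 6.
Continuing, s = 2 is a root, giving the factor (s - 2) and quotient 3s^2 + 8s - 3.
The remaining quadratic factors as (s + 3)(3s - 1).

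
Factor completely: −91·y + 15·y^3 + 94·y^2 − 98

By the rational root theorem, y = −2/3 is a root, so (3·y + 2) divides it; the quotient is 5·y^2 + 28·y − 49.
The remaining quadratic factors as (y + 7)(5·y − 7).

(3·y + 2)·(5·y − 7)·(y + 7)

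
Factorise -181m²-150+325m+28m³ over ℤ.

(4m-15)(7m-5)(m-2)

By the rational root theorem, m = 15/4 is a root, so (4m-15) is a factor; dividing leaves 7m²-19m+10.
The remaining quadratic factors as (m-2)(7m-5).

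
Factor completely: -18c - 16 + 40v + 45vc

(5v - 2)(9c + 8)

Group as (45vc + 40v) + (-18c - 16) = 5v(9c + 8) - 2(9c + 8).
Both groups share the factor (9c + 8).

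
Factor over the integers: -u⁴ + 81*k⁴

(3*k + u)*(3*k - u)*(9*k² + u²)

(3*k)⁴ − (u)⁴ = ((3*k)² − (u)²)((3*k)² + (u)²); the first factor splits again, the second (9*k² + u²) is irreducible.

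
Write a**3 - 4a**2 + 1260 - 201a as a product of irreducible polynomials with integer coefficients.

(a + 15)(a - 12)(a - 7)

Testing divisors of the constant over divisors of the leading coefficient, a = 7 is a root, so (a - 7) is a factor; dividing leaves a**2 + 3a - 180.
The remaining quadratic factors as (a + 15)(a - 12).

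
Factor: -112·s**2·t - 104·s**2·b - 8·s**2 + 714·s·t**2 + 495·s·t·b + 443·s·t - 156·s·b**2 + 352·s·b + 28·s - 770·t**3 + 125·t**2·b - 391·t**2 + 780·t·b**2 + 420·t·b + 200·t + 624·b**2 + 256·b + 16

Group: 14·t·(-8·s**2 + 51·s·t - 12·s·b + 28·s - 55·t**2 + 60·t·b - 24·t + 48·b + 16) + (13·b + 1)·(-8·s**2 + 51·s·t - 12·s·b + 28·s - 55·t**2 + 60·t·b - 24·t + 48·b + 16); both groups contain (-8·s**2 + 51·s·t - 12·s·b + 28·s - 55·t**2 + 60·t·b - 24·t + 48·b + 16), so (14·t + 13·b + 1) is a factor with cofactor -8·s**2 + 51·s·t - 12·s·b + 28·s - 55·t**2 + 60·t·b - 24·t + 48·b + 16.
The cofactor groups again: -8·s**2 + 51·s·t - 12·s·b + 28·s - 55·t**2 + 60·t·b - 24·t + 48·b + 16 = -8·s·(s - 5·t - 4) + (11·t - 12·b - 4)·(s - 5·t - 4); both groups contain (s - 5·t - 4), giving -(8·s - 11·t + 12·b + 4)·(s - 5·t - 4).

-(8·s - 11·t + 12·b + 4)·(14·t + 13·b + 1)·(s - 5·t - 4)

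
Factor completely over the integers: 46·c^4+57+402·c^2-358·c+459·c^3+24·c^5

(2·c+3)·(3·c-1)·(4·c-1)·(c^2+c+19)

Among the possible rational roots, c = -3/2 is a root, so (2·c+3) is a factor; dividing leaves 12·c^4+5·c^3+222·c^2-132·c+19.
Then c = 1/4 is a root, so (4·c-1) is a factor; dividing leaves 3·c^3+2·c^2+56·c-19.
Next, c = 1/3 is a root, so (3·c-1) is a factor; dividing leaves c^2+c+19.
The quadratic c^2+c+19 has discriminant -75 < 0 and is irreducible over ℤ.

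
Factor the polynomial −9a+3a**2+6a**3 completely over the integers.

3a(2a+3)(a−1)

Pull out the common factor 3a, then factor the remaining trinomial.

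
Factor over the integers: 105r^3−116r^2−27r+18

(3r−1)(5r−6)(7r+3)

Testing divisors of the constant over divisors of the leading coefficient, r = −3/7 is a root, so (7r+3) is a factor; dividing leaves 15r^2−23r+6.
The remaining quadratic factors as (5r−6)(3r−1).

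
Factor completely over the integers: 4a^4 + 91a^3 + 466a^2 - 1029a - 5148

Among the possible rational roots, a = -11 is a root, so (a + 11) is a factor; dividing leaves 4a^3 + 47a^2 - 51a - 468.
Continuing, a = -12 is a root, so (a + 12) divides it; the quotient is 4a^2 - a - 39.
The remaining quadratic factors as (a + 3)(4a - 13).

(4a - 13)(a + 11)(a + 12)(a + 3)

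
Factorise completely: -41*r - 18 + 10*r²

Need a pair with product 10·(-18) = -180 and sum -41: that's -45 and 4.
Split the middle term: 10*r² - 45*r + 4*r - 18 = 5*r*(2*r - 9) + 2*(2*r - 9).

(2*r - 9)*(5*r + 2)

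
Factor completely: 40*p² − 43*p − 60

(5*p + 4)*(8*p − 15)

Need a pair with product 40·(−60) = −2400 and sum −43: that's −75 and 32.
Split the middle term: 40*p² − 75*p + 32*p − 60 = 5*p*(8*p − 15) + 4*(8*p − 15).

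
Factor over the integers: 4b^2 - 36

Every term has a factor of 4. Then b^2 - 9 = (b)² − (3)².

4(b + 3)(b - 3)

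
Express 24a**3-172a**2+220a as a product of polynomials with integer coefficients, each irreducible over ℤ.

Pull out the common factor 4a, then factor the remaining trinomial.

4a(2a-11)(3a-5)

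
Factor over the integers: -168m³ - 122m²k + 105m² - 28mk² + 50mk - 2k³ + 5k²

Group: 7m(-24m² - 14mk + 15m - 2k² + 5k) + k(-24m² - 14mk + 15m - 2k² + 5k); both groups contain (-24m² - 14mk + 15m - 2k² + 5k), so (7m + k) is a factor with cofactor -24m² - 14mk + 15m - 2k² + 5k.
The cofactor groups again: -24m² - 14mk + 15m - 2k² + 5k = -3m(8m + 2k - 5) - k(8m + 2k - 5); both groups contain (8m + 2k - 5), giving -(3m + k)(8m + 2k - 5).

-(8m + 2k - 5)(3m + k)(7m + k)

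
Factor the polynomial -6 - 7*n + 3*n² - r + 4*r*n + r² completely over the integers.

(r + 3*n + 2)*(r + n - 3)

Group: r*(r + 3*n + 2) + (n - 3)*(r + 3*n + 2); both groups contain (r + 3*n + 2).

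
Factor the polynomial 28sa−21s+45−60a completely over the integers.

Group as (28sa−21s) + (−60a+45) = 7s(4a−3) − 15(4a−3).
Both groups share the factor (4a−3).

(4a−3)(7s−15)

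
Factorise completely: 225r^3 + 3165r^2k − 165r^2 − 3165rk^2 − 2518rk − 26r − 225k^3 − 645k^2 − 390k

Group: r(225r^2 − 210rk − 165r − 15k^2 − 43k − 26) + 15k(225r^2 − 210rk − 165r − 15k^2 − 43k − 26); both groups contain (225r^2 − 210rk − 165r − 15k^2 − 43k − 26), so (r + 15k) is a factor with cofactor 225r^2 − 210rk − 165r − 15k^2 − 43k − 26.
The cofactor groups again: 225r^2 − 210rk − 165r − 15k^2 − 43k − 26 = 15r(15r − 15k − 13) + (k + 2)(15r − 15k − 13); both groups contain (15r − 15k − 13), giving (15r + k + 2)(15r − 15k − 13).

(15r − 15k − 13)(r + 15k)(15r + k + 2)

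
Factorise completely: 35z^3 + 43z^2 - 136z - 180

(5z + 9)(7z + 10)(z - 2)

Testing divisors of the constant over divisors of the leading coefficient, z = 2 is a root, giving the factor (z - 2) and quotient 35z^2 + 113z + 90.
The remaining quadratic factors as (7z + 10)(5z + 9).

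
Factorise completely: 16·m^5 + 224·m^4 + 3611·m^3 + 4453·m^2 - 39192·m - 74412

Trying the rational-root candidates, m = -9/4 is a root, so (4·m + 9) is a factor; dividing leaves 4·m^4 + 47·m^3 + 797·m^2 - 680·m - 8268.
Then m = -3 is a root, giving the factor (m + 3) and quotient 4·m^3 + 35·m^2 + 692·m - 2756.
Then m = 13/4 is a root, so (4·m - 13) is a factor; dividing leaves m^2 + 12·m + 212.
The quadratic m^2 + 12·m + 212 has discriminant -704 < 0 and is irreducible over ℤ.

(4·m + 9)·(4·m - 13)·(m + 3)·(m^2 + 12·m + 212)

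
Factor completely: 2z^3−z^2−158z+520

(2z−13)(z+10)(z−4)

Among the possible rational roots, z = 4 is a root, giving the factor (z−4) and quotient 2z^2+7z−130.
The remaining quadratic factors as (z+10)(2z−13).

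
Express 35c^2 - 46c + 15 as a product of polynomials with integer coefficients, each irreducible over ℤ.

(5c - 3)(7c - 5)

Need a pair with product 35·15 = 525 and sum -46: that's -25 and -21.
Split the middle term: 35c^2 - 25c - 21c + 15 = 5c(7c - 5) - 3(7c - 5).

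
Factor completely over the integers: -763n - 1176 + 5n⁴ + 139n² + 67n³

By the rational root theorem, n = 3 is a root, so (n - 3) is a factor; dividing leaves 5n³ + 82n² + 385n + 392.
Next, n = -8 is a root, so (n + 8) is a factor; dividing leaves 5n² + 42n + 49.
The remaining quadratic factors as (n + 7)(5n + 7).

(5n + 7)(n + 7)(n + 8)(n - 3)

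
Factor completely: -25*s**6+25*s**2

-25*s**2*(s+1)*(s-1)*(s**2+1)

Factor out 25*s**2 first: what remains is -s**4+1.
Recognize a difference of squares with the parts 1 and s**2.
-s**2+1 is again a difference of squares: (-s+1)*(s+1).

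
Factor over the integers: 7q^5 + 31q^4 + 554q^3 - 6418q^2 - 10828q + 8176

Testing divisors of the constant over divisors of the leading coefficient, q = 4/7 is a root, so (7q - 4) is a factor; dividing leaves q^4 + 5q^3 + 82q^2 - 870q - 2044.
Then q = 7 is a root, so (q - 7) divides it; the quotient is q^3 + 12q^2 + 166q + 292.
Then q = -2 is a root, giving the factor (q + 2) and quotient q^2 + 10q + 146.
The quadratic q^2 + 10q + 146 has discriminant -484 < 0 and is irreducible over ℤ.

(7q - 4)(q + 2)(q - 7)(q^2 + 10q + 146)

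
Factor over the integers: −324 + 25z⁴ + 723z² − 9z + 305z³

Trying the rational-root candidates, z = −4/5 is a root, so (5z + 4) divides it; the quotient is 5z³ + 57z² + 99z − 81.
Continuing, z = 3/5 is a root, so (5z − 3) divides it; the quotient is z² + 12z + 27.
The remaining quadratic factors as (z + 9)(z + 3).

(5z + 4)(5z − 3)(z + 3)(z + 9)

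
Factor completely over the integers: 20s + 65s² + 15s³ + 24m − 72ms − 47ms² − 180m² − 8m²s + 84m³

(2m − s − 4)(6m + 5s)(7m − 3s − 1)

Group: 2m(42m² + 17ms − 6m − 15s² − 5s) + (−s − 4)(42m² + 17ms − 6m − 15s² − 5s); both groups contain (42m² + 17ms − 6m − 15s² − 5s), so (2m − s − 4) is a factor with cofactor 42m² + 17ms − 6m − 15s² − 5s.
The cofactor groups again: 42m² + 17ms − 6m − 15s² − 5s = 7m(6m + 5s) + (−3s − 1)(6m + 5s); both groups contain (6m + 5s), giving (7m − 3s − 1)(6m + 5s).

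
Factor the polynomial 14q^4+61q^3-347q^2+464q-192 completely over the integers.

Testing divisors of the constant over divisors of the leading coefficient, q = 1 is a root, giving the factor (q-1) and quotient 14q^3+75q^2-272q+192.
Continuing, q = -8 is a root, so (q+8) is a factor; dividing leaves 14q^2-37q+24.
The remaining quadratic factors as (2q-3)(7q-8).

(2q-3)(7q-8)(q+8)(q-1)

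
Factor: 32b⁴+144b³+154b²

2b²(4b+11)(4b+7)

Pull out the common factor 2b², then factor the remaining trinomial.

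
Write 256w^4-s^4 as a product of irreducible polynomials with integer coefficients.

(4w)⁴ − (s)⁴ = ((4w)² − (s)²)((4w)² + (s)²); the first factor splits again, the second (16w^2+s^2) is irreducible.

(4w-s)(4w+s)(16w^2+s^2)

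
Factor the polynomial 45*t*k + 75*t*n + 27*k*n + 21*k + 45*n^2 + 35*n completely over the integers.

Group: 3*k*(15*t + 9*n + 7) + 5*n*(15*t + 9*n + 7); both groups contain (15*t + 9*n + 7).

(3*k + 5*n)*(15*t + 9*n + 7)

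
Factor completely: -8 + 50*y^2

Factor out 2, leaving 25*y^2 - 4, which is a difference of two squares.

2*(5*y + 2)*(5*y - 2)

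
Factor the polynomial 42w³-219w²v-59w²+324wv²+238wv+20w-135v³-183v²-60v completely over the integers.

Group: w(42w²-93wv-59w+45v²+61v+20) - 3v(42w²-93wv-59w+45v²+61v+20); both groups contain (42w²-93wv-59w+45v²+61v+20), so (w-3v) is a factor with cofactor 42w²-93wv-59w+45v²+61v+20.
The cofactor groups again: 42w²-93wv-59w+45v²+61v+20 = 6w(7w-5v-4) + (-9v-5)(7w-5v-4); both groups contain (7w-5v-4), giving (6w-9v-5)(7w-5v-4).

(w-3v)(7w-5v-4)(6w-9v-5)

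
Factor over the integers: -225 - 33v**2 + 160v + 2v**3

(2v - 5)(v - 5)(v - 9)

Testing divisors of the constant over divisors of the leading coefficient, v = 5 is a root, giving the factor (v - 5) and quotient 2v**2 - 23v + 45.
The remaining quadratic factors as (2v - 5)(v - 9).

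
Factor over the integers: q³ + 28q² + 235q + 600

Testing divisors of the constant over divisors of the leading coefficient, q = −8 is a root, giving the factor (q + 8) and quotient q² + 20q + 75.
The remaining quadratic factors as (q + 5)(q + 15).

(q + 15)(q + 5)(q + 8)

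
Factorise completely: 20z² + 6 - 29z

Need a pair with product 20·6 = 120 and sum -29: that's -5 and -24.
Split the middle term: 20z² - 5z - 24z + 6 = 5z(4z - 1) - 6(4z - 1).

(4z - 1)(5z - 6)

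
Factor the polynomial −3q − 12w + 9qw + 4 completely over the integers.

(3q − 4)(3w − 1)

Group as (9qw − 3q) + (−12w + 4) = 3q(3w − 1) − 4(3w − 1).
Both groups share the factor (3w − 1).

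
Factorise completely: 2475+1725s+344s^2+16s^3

(4s+11)(4s+15)(s+15)

Among the possible rational roots, s = −15 is a root, giving the factor (s+15) and quotient 16s^2+104s+165.
The remaining quadratic factors as (4s+11)(4s+15).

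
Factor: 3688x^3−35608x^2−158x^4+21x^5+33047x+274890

Trying the rational-root candidates, x = −15/7 is a root, so (7x+15) is a factor; dividing leaves 3x^4−29x^3+589x^2−6349x+18326.
Next, x = 7 is a root, so (x−7) divides it; the quotient is 3x^3−8x^2+533x−2618.
Next, x = 14/3 is a root, so (3x−14) is a factor; dividing leaves x^2+2x+187.
The quadratic x^2+2x+187 has discriminant −744 < 0 and is irreducible over ℤ.

(3x−14)(7x+15)(x−7)(x^2+2x+187)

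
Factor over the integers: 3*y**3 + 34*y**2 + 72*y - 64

Among the possible rational roots, y = -4 is a root, so (y + 4) divides it; the quotient is 3*y**2 + 22*y - 16.
The remaining quadratic factors as (3*y - 2)(y + 8).

(3*y - 2)*(y + 4)*(y + 8)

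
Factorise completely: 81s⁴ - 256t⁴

(3s + 4t)(3s - 4t)(9s² + 16t²)

Difference of squares twice: with A = 3s and B = 4t, A⁴ − B⁴ = (A² − B²)(A² + B²), and A² − B² factors again.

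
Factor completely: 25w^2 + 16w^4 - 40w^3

w^2(4w - 5)^2

Every term has a factor of w^2; factoring it out leaves 16w^2 - 40w + 25.
Recognize a perfect-square trinomial with the parts 4w and 5.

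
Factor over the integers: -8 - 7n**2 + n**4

(n**2 + 1)(n**2 - 8)

Substitute u = n**2 to get a quadratic in u, then factor.
n**2 - 8 is irreducible over ℤ (8 is not a perfect square).
n**2 + 1 is irreducible over ℤ (sum of squares).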